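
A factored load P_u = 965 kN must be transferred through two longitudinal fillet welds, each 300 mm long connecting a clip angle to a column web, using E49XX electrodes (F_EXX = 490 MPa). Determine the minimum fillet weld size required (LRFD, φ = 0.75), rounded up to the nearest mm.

Total weld length L = 600 mm.
Required throat t_e = P_u / (φ × 0.6 F_EXX × L) = 965 / (0.75 × 0.6 × 490 × 600 × 10⁻³) = 7.294 mm.
Required leg w = t_e / 0.707 = 10.32 mm → use 11 mm.

w = 11 mm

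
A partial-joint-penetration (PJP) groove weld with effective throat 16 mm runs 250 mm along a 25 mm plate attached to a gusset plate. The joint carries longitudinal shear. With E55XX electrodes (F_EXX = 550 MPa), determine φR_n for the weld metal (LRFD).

φR_n ≈ 990 kN

Effective throat (given) t_e = 16 mm.
A_we = 16 × 250 = 4000 mm².
F_nw = 0.6 F_EXX = 330 MPa.
φR_n = 0.75 × 330 × 4000 × 10⁻³ = 990 kN.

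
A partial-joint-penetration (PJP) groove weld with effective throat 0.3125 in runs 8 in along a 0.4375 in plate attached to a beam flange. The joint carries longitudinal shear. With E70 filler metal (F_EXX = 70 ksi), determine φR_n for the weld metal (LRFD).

Effective throat (given) t_e = 0.3125 in.
A_we = 0.3125 × 8 = 2.5 in².
F_nw = 0.6 F_EXX = 42 ksi.
φR_n = 0.75 × 42 × 2.5 = 78.75 kips.

φR_n ≈ 78.8 kips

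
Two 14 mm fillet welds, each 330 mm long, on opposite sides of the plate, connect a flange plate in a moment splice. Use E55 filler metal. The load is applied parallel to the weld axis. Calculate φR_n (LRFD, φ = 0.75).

φR_n ≈ 1620 kN

E55XX → F_EXX = 550 MPa.
Effective throat t_e = 0.707 × 14 = 9.898 mm.
Total length L = 660 mm; A_we = 9.898 × 660 = 6533 mm².
F_nw = 0.6 F_EXX = 0.6 × 550 = 330 MPa.
φR_n = 0.75 × 330 × 6533 × 10⁻³ = 1617 kN.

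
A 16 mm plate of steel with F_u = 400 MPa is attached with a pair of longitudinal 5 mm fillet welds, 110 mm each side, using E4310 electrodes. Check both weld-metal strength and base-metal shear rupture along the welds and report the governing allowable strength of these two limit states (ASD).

E43XX → F_EXX = 430 MPa.
t_e = 0.707 × 5 = 3.535 mm; L = 220 mm.
Weld metal: R_n/Ω = (1/2.0) × 0.6 × 430 × 3.535 × 220 × 10⁻³ = 100.3 kN.
Base metal (shear rupture): R_n/Ω = (1/2.0) × 0.6 × 400 × 16 × 220 × 10⁻³ = 422.4 kN.
Governing: weld metal.

R_n/Ω ≈ 100 kN (weld metal governs)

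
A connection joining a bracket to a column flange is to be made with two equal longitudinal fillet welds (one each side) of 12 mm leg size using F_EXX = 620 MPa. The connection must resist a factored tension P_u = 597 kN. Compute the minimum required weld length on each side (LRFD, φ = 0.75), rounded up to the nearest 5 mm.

L = 130 mm on each side

Throat t_e = 0.707 × 12 = 8.484 mm.
φr_n = 0.75 × 0.6 × 620 × 8.484 × 10⁻³ = 2.367 kN/mm.
L_req = P_u / φr_n = 597 / 2.367 = 252.2 mm total.
Per side: 252.2 / 2 = 126.1 mm.
Round up → use L = 130 mm on each side.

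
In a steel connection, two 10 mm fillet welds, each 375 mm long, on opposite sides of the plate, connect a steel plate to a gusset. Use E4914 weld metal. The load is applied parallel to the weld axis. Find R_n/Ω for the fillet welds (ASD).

E49XX → F_EXX = 490 MPa.
Effective throat t_e = 0.707 × 10 = 7.07 mm.
Total length L = 750 mm; A_we = 7.07 × 750 = 5302 mm².
F_nw = 0.6 F_EXX = 0.6 × 490 = 294 MPa.
R_n = 294 × 5302 × 10⁻³ = 1559 kN; R_n/Ω = 1559/2.0 = 779.5 kN.

R_n/Ω ≈ 779 kN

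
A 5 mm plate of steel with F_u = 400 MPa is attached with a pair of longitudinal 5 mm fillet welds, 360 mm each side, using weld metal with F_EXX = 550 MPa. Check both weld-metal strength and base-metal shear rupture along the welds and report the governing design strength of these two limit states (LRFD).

t_e = 0.707 × 5 = 3.535 mm; L = 720 mm.
Weld metal: φR_n = 0.75 × 0.6 × 550 × 3.535 × 720 × 10⁻³ = 629.9 kN.
Base metal (shear rupture): φR_n = 0.75 × 0.6 × 400 × 5 × 720 × 10⁻³ = 648 kN.
Governing: weld metal.

φR_n ≈ 630 kN (weld metal governs)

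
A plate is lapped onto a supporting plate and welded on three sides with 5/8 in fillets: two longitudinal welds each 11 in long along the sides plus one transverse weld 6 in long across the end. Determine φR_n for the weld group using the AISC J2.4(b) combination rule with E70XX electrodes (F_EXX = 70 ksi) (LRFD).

φR_n ≈ 390 kip

t_e = 0.707 × 0.625 = 0.4419 in.
R_nwl = 0.6 × 70 × 0.4419 × 22 = 408.3 kip (longitudinal, 2 welds).
R_nwt = 0.6 × 70 × 0.4419 × 6 = 111.4 kip (transverse, base value).
(i) R_nwl + R_nwt = 519.6 kip; (ii) 0.85 R_nwl + 1.5 R_nwt = 514.1 kip.
R_n = max = 519.6 kip [governs: (i)]; φR_n = 389.7 kip.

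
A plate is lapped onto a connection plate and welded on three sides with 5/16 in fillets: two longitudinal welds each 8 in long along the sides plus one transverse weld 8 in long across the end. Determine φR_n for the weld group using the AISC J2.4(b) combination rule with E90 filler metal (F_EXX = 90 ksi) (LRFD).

t_e = 0.707 × 0.3125 = 0.2209 in.
R_nwl = 0.6 × 90 × 0.2209 × 16 = 190.9 kips (longitudinal, 2 welds).
R_nwt = 0.6 × 90 × 0.2209 × 8 = 95.44 kips (transverse, base value).
(i) R_nwl + R_nwt = 286.3 kips; (ii) 0.85 R_nwl + 1.5 R_nwt = 305.4 kips.
R_n = max = 305.4 kips [governs: (ii)]; φR_n = 229.1 kips.

φR_n ≈ 229 kips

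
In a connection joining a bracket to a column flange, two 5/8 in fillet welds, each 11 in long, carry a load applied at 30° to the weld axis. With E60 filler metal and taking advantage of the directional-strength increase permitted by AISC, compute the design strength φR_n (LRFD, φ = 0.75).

φR_n ≈ 309 kip

E60XX → F_EXX = 60 ksi.
t_e = 0.707 × 0.625 = 0.4419 in; A_we = 0.4419 × 22 = 9.721 in².
Directional factor: 1.0 + 0.5 sin^1.5(30°) = 1.177.
F_nw = 0.6 × 60 × 1.177 = 42.36 ksi.
φR_n = 0.75 × 42.36 × 9.721 = 308.9 kip.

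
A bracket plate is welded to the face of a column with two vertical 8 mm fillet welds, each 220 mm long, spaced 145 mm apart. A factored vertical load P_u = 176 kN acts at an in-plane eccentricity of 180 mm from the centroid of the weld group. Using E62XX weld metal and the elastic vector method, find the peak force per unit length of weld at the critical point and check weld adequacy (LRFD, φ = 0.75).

f_max ≈ 1290 N/mm; adequate

E62XX → F_EXX = 620 MPa.
Total weld length L_w = 440 mm. Treat welds as unit-width lines.
Polar moment about centroid: J = 2[d³/12 + d(b/2)²] = 2[220³/12 + 220×72.5²] = 4087000 mm³.
Direct shear f_v = P/L_w = 176×10³ / 440 = 400 N/mm (vertical).
Torsion M = P·e = 176×10³ × 180 = 31680000 N·mm.
Critical point at (x, y) = (72.5, 110) from centroid. f_tx = M·y/J = 852.6 N/mm; f_ty = M·x/J = 561.9 N/mm.
Resultant f_max = √[f_tx² + (f_v + f_ty)²] = √[852.6² + (400 + 561.9)²] = 1285 N/mm.
Capacity per unit length: φr_n = 0.75 × 0.6 × 620 × (0.707 × 8) = 1578 N/mm.
1285 ≤ 1578 → adequate.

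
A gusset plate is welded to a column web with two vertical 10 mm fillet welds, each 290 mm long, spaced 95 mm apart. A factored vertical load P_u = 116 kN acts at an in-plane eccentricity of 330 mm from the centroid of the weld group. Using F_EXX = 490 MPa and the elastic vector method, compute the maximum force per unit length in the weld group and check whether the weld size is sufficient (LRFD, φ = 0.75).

Total weld length L_w = 580 mm. Treat welds as unit-width lines.
Polar moment about centroid: J = 2[d³/12 + d(b/2)²] = 2[290³/12 + 290×47.5²] = 5373000 mm³.
Direct shear f_v = P/L_w = 116×10³ / 580 = 200 N/mm (vertical).
Torsion M = P·e = 116×10³ × 330 = 38280000 N·mm.
Critical point at (x, y) = (47.5, 145) from centroid. f_tx = M·y/J = 1033 N/mm; f_ty = M·x/J = 338.4 N/mm.
Resultant f_max = √[f_tx² + (f_v + f_ty)²] = √[1033² + (200 + 338.4)²] = 1165 N/mm.
Capacity per unit length: φr_n = 0.75 × 0.6 × 490 × (0.707 × 10) = 1559 N/mm.
1165 ≤ 1559 → adequate.

f_max ≈ 1160 N/mm; adequate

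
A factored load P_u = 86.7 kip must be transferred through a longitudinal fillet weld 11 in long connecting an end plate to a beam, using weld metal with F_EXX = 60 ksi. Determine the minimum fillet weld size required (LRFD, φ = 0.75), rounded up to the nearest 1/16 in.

w = 7/16 in

Total weld length L = 11 in.
Required throat t_e = P_u / (φ × 0.6 F_EXX × L) = 86.7 / (0.75 × 0.6 × 60 × 11) = 0.2919 in.
Required leg w = t_e / 0.707 = 0.4129 in → use 7/16 in.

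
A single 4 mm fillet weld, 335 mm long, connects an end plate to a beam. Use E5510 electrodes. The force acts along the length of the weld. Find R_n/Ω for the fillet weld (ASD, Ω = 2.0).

R_n/Ω ≈ 156 kN

E55XX → F_EXX = 550 MPa.
Effective throat t_e = 0.707 × 4 = 2.828 mm.
Total length L = 335 mm; A_we = 2.828 × 335 = 947.4 mm².
F_nw = 0.6 F_EXX = 0.6 × 550 = 330 MPa.
R_n = 330 × 947.4 × 10⁻³ = 312.6 kN; R_n/Ω = 312.6/2.0 = 156.3 kN.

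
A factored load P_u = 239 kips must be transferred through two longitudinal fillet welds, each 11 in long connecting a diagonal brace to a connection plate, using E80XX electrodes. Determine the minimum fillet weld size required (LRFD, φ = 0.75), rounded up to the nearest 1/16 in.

E80XX → F_EXX = 80 ksi.
Total weld length L = 22 in.
Required throat t_e = P_u / (φ × 0.6 F_EXX × L) = 239 / (0.75 × 0.6 × 80 × 22) = 0.3018 in.
Required leg w = t_e / 0.707 = 0.4268 in → use 7/16 in.

w = 7/16 in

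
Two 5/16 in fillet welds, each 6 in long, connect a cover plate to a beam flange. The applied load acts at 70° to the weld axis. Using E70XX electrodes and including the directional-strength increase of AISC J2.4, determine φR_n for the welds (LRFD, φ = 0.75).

φR_n ≈ 122 kips

E70XX → F_EXX = 70 ksi.
t_e = 0.707 × 0.3125 = 0.2209 in; A_we = 0.2209 × 12 = 2.651 in².
Directional factor: 1.0 + 0.5 sin^1.5(70°) = 1.455.
F_nw = 0.6 × 70 × 1.455 = 61.13 ksi.
φR_n = 0.75 × 61.13 × 2.651 = 121.6 kips.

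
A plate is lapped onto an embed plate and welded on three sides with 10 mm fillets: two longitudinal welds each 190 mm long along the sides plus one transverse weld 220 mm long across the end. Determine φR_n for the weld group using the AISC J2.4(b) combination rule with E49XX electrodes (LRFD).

E49XX → F_EXX = 490 MPa.
t_e = 0.707 × 10 = 7.07 mm.
R_nwl = 0.6 × 490 × 7.07 × 380 × 10⁻³ = 789.9 kN (longitudinal, 2 welds).
R_nwt = 0.6 × 490 × 7.07 × 220 × 10⁻³ = 457.3 kN (transverse, base value).
(i) R_nwl + R_nwt = 1247 kN; (ii) 0.85 R_nwl + 1.5 R_nwt = 1357 kN.
R_n = max = 1357 kN [governs: (ii)]; φR_n = 1018 kN.

φR_n ≈ 1020 kN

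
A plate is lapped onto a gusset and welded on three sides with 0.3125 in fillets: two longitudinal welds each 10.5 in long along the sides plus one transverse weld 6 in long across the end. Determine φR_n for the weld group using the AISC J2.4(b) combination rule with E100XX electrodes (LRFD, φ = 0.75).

E100XX → F_EXX = 100 ksi.
t_e = 0.707 × 0.3125 = 0.2209 in.
R_nwl = 0.6 × 100 × 0.2209 × 21 = 278.4 kip (longitudinal, 2 welds).
R_nwt = 0.6 × 100 × 0.2209 × 6 = 79.54 kip (transverse, base value).
(i) R_nwl + R_nwt = 357.9 kip; (ii) 0.85 R_nwl + 1.5 R_nwt = 355.9 kip.
R_n = max = 357.9 kip [governs: (i)]; φR_n = 268.4 kip.

φR_n ≈ 268 kip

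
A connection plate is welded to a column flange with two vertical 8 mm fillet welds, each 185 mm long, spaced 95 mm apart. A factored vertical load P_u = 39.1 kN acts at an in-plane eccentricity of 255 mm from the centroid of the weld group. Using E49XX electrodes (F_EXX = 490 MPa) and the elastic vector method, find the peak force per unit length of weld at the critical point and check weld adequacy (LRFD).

Total weld length L_w = 370 mm. Treat welds as unit-width lines.
Polar moment about centroid: J = 2[d³/12 + d(b/2)²] = 2[185³/12 + 185×47.5²] = 1890000 mm³.
Direct shear f_v = P/L_w = 39.1×10³ / 370 = 105.7 N/mm (vertical).
Torsion M = P·e = 39.1×10³ × 255 = 9970500 N·mm.
Critical point at (x, y) = (47.5, 92.5) from centroid. f_tx = M·y/J = 488 N/mm; f_ty = M·x/J = 250.6 N/mm.
Resultant f_max = √[f_tx² + (f_v + f_ty)²] = √[488² + (105.7 + 250.6)²] = 604.2 N/mm.
Capacity per unit length: φr_n = 0.75 × 0.6 × 490 × (0.707 × 8) = 1247 N/mm.
604.2 ≤ 1247 → adequate.

f_max ≈ 604 N/mm; adequate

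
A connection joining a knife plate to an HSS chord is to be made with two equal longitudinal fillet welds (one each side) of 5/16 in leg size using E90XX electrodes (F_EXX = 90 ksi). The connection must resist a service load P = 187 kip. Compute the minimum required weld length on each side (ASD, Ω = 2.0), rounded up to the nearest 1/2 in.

L = 16 in on each side

Throat t_e = 0.707 × 0.3125 = 0.2209 in.
r_n/Ω = (0.6 × 90 × 0.2209) / 2.0 = 5.965 kip/in.
L_req = P / (r_n/Ω) = 187 / 5.965 = 31.35 in total.
Per side: 31.35 / 2 = 15.67 in.
Round up → use L = 16 in on each side.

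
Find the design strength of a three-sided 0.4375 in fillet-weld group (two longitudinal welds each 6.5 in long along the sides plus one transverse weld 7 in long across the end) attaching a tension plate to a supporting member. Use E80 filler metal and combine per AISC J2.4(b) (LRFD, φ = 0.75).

E80XX → F_EXX = 80 ksi.
t_e = 0.707 × 0.4375 = 0.3093 in.
R_nwl = 0.6 × 80 × 0.3093 × 13 = 193 kips (longitudinal, 2 welds).
R_nwt = 0.6 × 80 × 0.3093 × 7 = 103.9 kips (transverse, base value).
(i) R_nwl + R_nwt = 296.9 kips; (ii) 0.85 R_nwl + 1.5 R_nwt = 320 kips.
R_n = max = 320 kips [governs: (ii)]; φR_n = 240 kips.

φR_n ≈ 240 kips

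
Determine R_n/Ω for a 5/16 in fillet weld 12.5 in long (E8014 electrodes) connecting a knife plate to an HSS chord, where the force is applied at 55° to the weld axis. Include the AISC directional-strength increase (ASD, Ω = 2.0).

R_n/Ω ≈ 90.9 kips

E80XX → F_EXX = 80 ksi.
t_e = 0.707 × 0.3125 = 0.2209 in; A_we = 0.2209 × 12.5 = 2.762 in².
Directional factor: 1.0 + 0.5 sin^1.5(55°) = 1.371.
F_nw = 0.6 × 80 × 1.371 = 65.79 ksi.
R_n/Ω = (65.79 × 2.762) / 2.0 = 90.85 kips.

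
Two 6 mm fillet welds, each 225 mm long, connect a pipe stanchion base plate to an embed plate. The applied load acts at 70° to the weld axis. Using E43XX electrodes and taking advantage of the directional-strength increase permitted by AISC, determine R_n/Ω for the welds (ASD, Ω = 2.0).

E43XX → F_EXX = 430 MPa.
t_e = 0.707 × 6 = 4.242 mm; A_we = 4.242 × 450 = 1909 mm².
Directional factor: 1.0 + 0.5 sin^1.5(70°) = 1.455.
F_nw = 0.6 × 430 × 1.455 = 375.5 MPa.
R_n/Ω = (375.5 × 1909) / 2.0 × 10⁻³ = 358.4 kN.

R_n/Ω ≈ 358 kN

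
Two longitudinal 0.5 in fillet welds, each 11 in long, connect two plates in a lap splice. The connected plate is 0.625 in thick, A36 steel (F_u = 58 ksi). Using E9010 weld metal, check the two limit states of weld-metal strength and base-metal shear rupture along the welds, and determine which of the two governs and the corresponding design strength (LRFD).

φR_n ≈ 315 kip (weld metal governs)

E90XX → F_EXX = 90 ksi.
t_e = 0.707 × 0.5 = 0.3535 in; L = 22 in.
Weld metal: φR_n = 0.75 × 0.6 × 90 × 0.3535 × 22 = 315 kip.
Base metal (shear rupture): φR_n = 0.75 × 0.6 × 58 × 0.625 × 22 = 358.9 kip.
Governing: weld metal.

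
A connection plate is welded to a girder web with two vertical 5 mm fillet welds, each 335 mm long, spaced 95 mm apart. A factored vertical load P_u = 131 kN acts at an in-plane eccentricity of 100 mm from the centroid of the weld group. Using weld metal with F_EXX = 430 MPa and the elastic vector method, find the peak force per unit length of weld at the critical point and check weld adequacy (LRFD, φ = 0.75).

Total weld length L_w = 670 mm. Treat welds as unit-width lines.
Polar moment about centroid: J = 2[d³/12 + d(b/2)²] = 2[335³/12 + 335×47.5²] = 7778000 mm³.
Direct shear f_v = P/L_w = 131×10³ / 670 = 195.5 N/mm (vertical).
Torsion M = P·e = 131×10³ × 100 = 13100000 N·mm.
Critical point at (x, y) = (47.5, 167.5) from centroid. f_tx = M·y/J = 282.1 N/mm; f_ty = M·x/J = 80.01 N/mm.
Resultant f_max = √[f_tx² + (f_v + f_ty)²] = √[282.1² + (195.5 + 80.01)²] = 394.3 N/mm.
Capacity per unit length: φr_n = 0.75 × 0.6 × 430 × (0.707 × 5) = 684 N/mm.
394.3 ≤ 684 → adequate.

f_max ≈ 394 N/mm; adequate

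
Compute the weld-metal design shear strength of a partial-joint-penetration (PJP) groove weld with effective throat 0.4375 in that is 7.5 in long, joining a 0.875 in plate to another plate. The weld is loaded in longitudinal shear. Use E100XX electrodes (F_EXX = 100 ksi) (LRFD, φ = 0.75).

φR_n ≈ 148 kip

Effective throat (given) t_e = 0.4375 in.
A_we = 0.4375 × 7.5 = 3.281 in².
F_nw = 0.6 F_EXX = 60 ksi.
φR_n = 0.75 × 60 × 3.281 = 147.7 kip.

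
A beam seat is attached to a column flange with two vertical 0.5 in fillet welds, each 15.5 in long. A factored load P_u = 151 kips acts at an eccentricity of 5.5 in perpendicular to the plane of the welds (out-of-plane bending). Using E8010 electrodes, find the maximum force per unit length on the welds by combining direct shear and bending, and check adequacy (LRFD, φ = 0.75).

f_max ≈ 11.5 kip/in; adequate

E80XX → F_EXX = 80 ksi.
L_w = 2 × 15.5 = 31 in; section modulus (unit throat) S = 2 × L²/6 = 80.08 in².
Direct shear f_v = P/L_w = 151/31 = 4.871 kip/in.
Moment M = P × e = 151 × 5.5 = 830.5 kip·in; bending f_b = M/S = 10.37 kip/in.
f_max = √(f_v² + f_b²) = √(4.871² + 10.37²) = 11.46 kip/in.
φr_n = 0.75 × 0.6 × 80 × (0.707 × 0.5) = 12.73 kip/in → adequate.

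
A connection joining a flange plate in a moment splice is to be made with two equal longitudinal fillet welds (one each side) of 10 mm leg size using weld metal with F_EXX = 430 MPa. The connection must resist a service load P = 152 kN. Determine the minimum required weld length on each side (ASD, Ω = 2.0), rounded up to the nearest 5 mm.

Throat t_e = 0.707 × 10 = 7.07 mm.
r_n/Ω = (0.6 × 430 × 7.07) / 2.0 = 912 N/mm = 0.912 kN/mm.
L_req = P / (r_n/Ω) = 152 / 0.912 = 166.7 mm total.
Per side: 166.7 / 2 = 83.33 mm.
Round up → use L = 85 mm on each side.

L = 85 mm on each side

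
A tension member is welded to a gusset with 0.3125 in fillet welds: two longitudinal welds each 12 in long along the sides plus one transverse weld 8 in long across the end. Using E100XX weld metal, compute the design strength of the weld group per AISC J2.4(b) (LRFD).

E100XX → F_EXX = 100 ksi.
t_e = 0.707 × 0.3125 = 0.2209 in.
R_nwl = 0.6 × 100 × 0.2209 × 24 = 318.1 kips (longitudinal, 2 welds).
R_nwt = 0.6 × 100 × 0.2209 × 8 = 106 kips (transverse, base value).
(i) R_nwl + R_nwt = 424.2 kips; (ii) 0.85 R_nwl + 1.5 R_nwt = 429.5 kips.
R_n = max = 429.5 kips [governs: (ii)]; φR_n = 322.1 kips.

φR_n ≈ 322 kips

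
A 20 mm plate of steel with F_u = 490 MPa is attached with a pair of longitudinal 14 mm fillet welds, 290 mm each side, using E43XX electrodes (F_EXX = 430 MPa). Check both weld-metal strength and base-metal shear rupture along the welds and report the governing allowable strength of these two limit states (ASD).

t_e = 0.707 × 14 = 9.898 mm; L = 580 mm.
Weld metal: R_n/Ω = (1/2.0) × 0.6 × 430 × 9.898 × 580 × 10⁻³ = 740.6 kN.
Base metal (shear rupture): R_n/Ω = (1/2.0) × 0.6 × 490 × 20 × 580 × 10⁻³ = 1705 kN.
Governing: weld metal.

R_n/Ω ≈ 741 kN (weld metal governs)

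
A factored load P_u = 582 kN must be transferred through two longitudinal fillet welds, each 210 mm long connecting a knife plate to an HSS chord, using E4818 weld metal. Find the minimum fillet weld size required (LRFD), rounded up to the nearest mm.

w = 10 mm

E48XX → F_EXX = 480 MPa.
Total weld length L = 420 mm.
Required throat t_e = P_u / (φ × 0.6 F_EXX × L) = 582 / (0.75 × 0.6 × 480 × 420 × 10⁻³) = 6.415 mm.
Required leg w = t_e / 0.707 = 9.074 mm → use 10 mm.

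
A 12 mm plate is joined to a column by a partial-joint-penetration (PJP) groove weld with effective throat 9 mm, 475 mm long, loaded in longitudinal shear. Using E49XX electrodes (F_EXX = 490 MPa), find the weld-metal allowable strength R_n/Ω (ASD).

Effective throat (given) t_e = 9 mm.
A_we = 9 × 475 = 4275 mm².
F_nw = 0.6 F_EXX = 294 MPa.
R_n/Ω = (294 × 4275) / 2.0 × 10⁻³ = 628.4 kN.

R_n/Ω ≈ 628 kN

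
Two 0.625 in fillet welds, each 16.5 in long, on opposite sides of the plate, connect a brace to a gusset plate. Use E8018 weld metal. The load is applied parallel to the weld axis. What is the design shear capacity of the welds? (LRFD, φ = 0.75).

φR_n ≈ 525 kips

E80XX → F_EXX = 80 ksi.
Effective throat t_e = 0.707 × 0.625 = 0.4419 in.
Total length L = 33 in; A_we = 0.4419 × 33 = 14.58 in².
F_nw = 0.6 F_EXX = 0.6 × 80 = 48 ksi.
φR_n = 0.75 × 48 × 14.58 = 524.9 kips.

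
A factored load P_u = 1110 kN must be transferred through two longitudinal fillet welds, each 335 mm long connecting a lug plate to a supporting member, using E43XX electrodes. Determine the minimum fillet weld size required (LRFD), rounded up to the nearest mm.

E43XX → F_EXX = 430 MPa.
Total weld length L = 670 mm.
Required throat t_e = P_u / (φ × 0.6 F_EXX × L) = 1110 / (0.75 × 0.6 × 430 × 670 × 10⁻³) = 8.562 mm.
Required leg w = t_e / 0.707 = 12.11 mm → use 13 mm.

w = 13 mm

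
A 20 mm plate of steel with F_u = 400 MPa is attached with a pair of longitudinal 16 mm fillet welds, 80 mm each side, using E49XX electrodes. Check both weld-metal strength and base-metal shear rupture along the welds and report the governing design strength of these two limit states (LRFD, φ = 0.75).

E49XX → F_EXX = 490 MPa.
t_e = 0.707 × 16 = 11.31 mm; L = 160 mm.
Weld metal: φR_n = 0.75 × 0.6 × 490 × 11.31 × 160 × 10⁻³ = 399.1 kN.
Base metal (shear rupture): φR_n = 0.75 × 0.6 × 400 × 20 × 160 × 10⁻³ = 576 kN.
Governing: weld metal.

φR_n ≈ 399 kN (weld metal governs)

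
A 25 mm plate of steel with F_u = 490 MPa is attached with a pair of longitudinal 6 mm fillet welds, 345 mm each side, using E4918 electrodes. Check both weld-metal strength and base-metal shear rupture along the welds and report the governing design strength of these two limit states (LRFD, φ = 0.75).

E49XX → F_EXX = 490 MPa.
t_e = 0.707 × 6 = 4.242 mm; L = 690 mm.
Weld metal: φR_n = 0.75 × 0.6 × 490 × 4.242 × 690 × 10⁻³ = 645.4 kN.
Base metal (shear rupture): φR_n = 0.75 × 0.6 × 490 × 25 × 690 × 10⁻³ = 3804 kN.
Governing: weld metal.

φR_n ≈ 645 kN (weld metal governs)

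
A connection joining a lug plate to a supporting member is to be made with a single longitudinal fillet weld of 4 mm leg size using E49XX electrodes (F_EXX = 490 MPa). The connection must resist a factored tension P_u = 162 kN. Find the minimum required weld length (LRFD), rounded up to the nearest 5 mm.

L = 260 mm

Throat t_e = 0.707 × 4 = 2.828 mm.
φr_n = 0.75 × 0.6 × 490 × 2.828 × 10⁻³ = 0.6236 kN/mm.
L_req = P_u / φr_n = 162 / 0.6236 = 259.8 mm total.
Round up → use L = 260 mm.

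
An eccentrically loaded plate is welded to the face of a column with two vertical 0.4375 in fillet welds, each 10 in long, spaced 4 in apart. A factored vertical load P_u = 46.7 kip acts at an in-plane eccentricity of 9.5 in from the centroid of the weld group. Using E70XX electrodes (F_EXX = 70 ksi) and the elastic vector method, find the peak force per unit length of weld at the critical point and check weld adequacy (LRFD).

f_max ≈ 10.8 kip/in; NOT adequate

Total weld length L_w = 20 in. Treat welds as unit-width lines.
Polar moment about centroid: J = 2[d³/12 + d(b/2)²] = 2[10³/12 + 10×2²] = 246.7 in³.
Direct shear f_v = P/L_w = 46.7 / 20 = 2.335 kip/in (vertical).
Torsion M = P·e = 46.7 × 9.5 = 443.65 kip·in.
Critical point at (x, y) = (2, 5) from centroid. f_tx = M·y/J = 8.993 kip/in; f_ty = M·x/J = 3.597 kip/in.
Resultant f_max = √[f_tx² + (f_v + f_ty)²] = √[8.993² + (2.335 + 3.597)²] = 10.77 kip/in.
Capacity per unit length: φr_n = 0.75 × 0.6 × 70 × (0.707 × 0.4375) = 9.743 kip/in.
10.77 > 9.743 → NOT adequate.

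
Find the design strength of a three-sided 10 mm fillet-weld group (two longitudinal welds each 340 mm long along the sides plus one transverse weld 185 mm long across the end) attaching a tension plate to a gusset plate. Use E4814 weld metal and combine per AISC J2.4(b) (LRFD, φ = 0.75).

E48XX → F_EXX = 480 MPa.
t_e = 0.707 × 10 = 7.07 mm.
R_nwl = 0.6 × 480 × 7.07 × 680 × 10⁻³ = 1385 kN (longitudinal, 2 welds).
R_nwt = 0.6 × 480 × 7.07 × 185 × 10⁻³ = 376.7 kN (transverse, base value).
(i) R_nwl + R_nwt = 1761 kN; (ii) 0.85 R_nwl + 1.5 R_nwt = 1742 kN.
R_n = max = 1761 kN [governs: (i)]; φR_n = 1321 kN.

φR_n ≈ 1320 kN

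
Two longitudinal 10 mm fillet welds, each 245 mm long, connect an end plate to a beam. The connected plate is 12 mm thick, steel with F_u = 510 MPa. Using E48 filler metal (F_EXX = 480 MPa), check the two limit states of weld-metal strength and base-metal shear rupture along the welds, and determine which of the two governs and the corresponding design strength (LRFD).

φR_n ≈ 748 kN (weld metal governs)

t_e = 0.707 × 10 = 7.07 mm; L = 490 mm.
Weld metal: φR_n = 0.75 × 0.6 × 480 × 7.07 × 490 × 10⁻³ = 748.3 kN.
Base metal (shear rupture): φR_n = 0.75 × 0.6 × 510 × 12 × 490 × 10⁻³ = 1349 kN.
Governing: weld metal.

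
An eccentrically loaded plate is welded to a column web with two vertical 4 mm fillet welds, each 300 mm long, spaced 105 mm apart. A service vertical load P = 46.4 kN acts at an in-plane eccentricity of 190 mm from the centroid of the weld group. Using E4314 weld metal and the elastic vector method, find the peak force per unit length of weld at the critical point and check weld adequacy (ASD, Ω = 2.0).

f_max ≈ 264 N/mm; adequate

E43XX → F_EXX = 430 MPa.
Total weld length L_w = 600 mm. Treat welds as unit-width lines.
Polar moment about centroid: J = 2[d³/12 + d(b/2)²] = 2[300³/12 + 300×52.5²] = 6154000 mm³.
Direct shear f_v = P/L_w = 46.4×10³ / 600 = 77.33 N/mm (vertical).
Torsion M = P·e = 46.4×10³ × 190 = 8816000 N·mm.
Critical point at (x, y) = (52.5, 150) from centroid. f_tx = M·y/J = 214.9 N/mm; f_ty = M·x/J = 75.21 N/mm.
Resultant f_max = √[f_tx² + (f_v + f_ty)²] = √[214.9² + (77.33 + 75.21)²] = 263.5 N/mm.
Capacity per unit length: r_n/Ω = (1/2.0) × 0.6 × 430 × (0.707 × 4) = 364.8 N/mm.
263.5 ≤ 364.8 → adequate.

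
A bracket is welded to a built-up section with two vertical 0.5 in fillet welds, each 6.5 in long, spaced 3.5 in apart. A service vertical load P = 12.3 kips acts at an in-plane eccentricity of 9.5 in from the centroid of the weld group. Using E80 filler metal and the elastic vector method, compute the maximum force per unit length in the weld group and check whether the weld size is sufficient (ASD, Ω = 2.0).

f_max ≈ 5.55 kip/in; adequate

E80XX → F_EXX = 80 ksi.
Total weld length L_w = 13 in. Treat welds as unit-width lines.
Polar moment about centroid: J = 2[d³/12 + d(b/2)²] = 2[6.5³/12 + 6.5×1.75²] = 85.58 in³.
Direct shear f_v = P/L_w = 12.3 / 13 = 0.9462 kip/in (vertical).
Torsion M = P·e = 12.3 × 9.5 = 116.85 kip·in.
Critical point at (x, y) = (1.75, 3.25) from centroid. f_tx = M·y/J = 4.437 kip/in; f_ty = M·x/J = 2.389 kip/in.
Resultant f_max = √[f_tx² + (f_v + f_ty)²] = √[4.437² + (0.9462 + 2.389)²] = 5.551 kip/in.
Capacity per unit length: r_n/Ω = (1/2.0) × 0.6 × 80 × (0.707 × 0.5) = 8.484 kip/in.
5.551 ≤ 8.484 → adequate.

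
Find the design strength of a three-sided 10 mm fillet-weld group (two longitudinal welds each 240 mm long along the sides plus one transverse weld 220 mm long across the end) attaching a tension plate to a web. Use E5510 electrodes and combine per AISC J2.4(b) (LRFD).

E55XX → F_EXX = 550 MPa.
t_e = 0.707 × 10 = 7.07 mm.
R_nwl = 0.6 × 550 × 7.07 × 480 × 10⁻³ = 1120 kN (longitudinal, 2 welds).
R_nwt = 0.6 × 550 × 7.07 × 220 × 10⁻³ = 513.3 kN (transverse, base value).
(i) R_nwl + R_nwt = 1633 kN; (ii) 0.85 R_nwl + 1.5 R_nwt = 1722 kN.
R_n = max = 1722 kN [governs: (ii)]; φR_n = 1291 kN.

φR_n ≈ 1290 kN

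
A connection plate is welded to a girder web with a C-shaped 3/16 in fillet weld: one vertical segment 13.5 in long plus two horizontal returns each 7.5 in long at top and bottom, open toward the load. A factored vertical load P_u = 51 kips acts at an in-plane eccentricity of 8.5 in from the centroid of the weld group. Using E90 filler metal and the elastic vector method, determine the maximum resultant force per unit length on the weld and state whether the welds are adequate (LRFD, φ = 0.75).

f_max ≈ 4.91 kip/in; adequate

E90XX → F_EXX = 90 ksi.
Total weld length L_w = 28.5 in. Treat welds as unit-width lines.
Centroid: x̄ = 2×7.5×3.75 / 28.5 = 1.974 in from the vertical weld.
Polar moment about centroid: J = I_x + I_y = [13.5³/12 + 2×7.5×6.75²] + [13.5×1.974² + 2(7.5³/12 + 7.5×1.776²)] = 1059 in³.
Direct shear f_v = P/L_w = 51 / 28.5 = 1.789 kip/in (vertical).
Torsion M = P·e = 51 × 8.5 = 433.5 kip·in.
Critical point at (x, y) = (5.526, 6.75) from centroid. f_tx = M·y/J = 2.764 kip/in; f_ty = M·x/J = 2.263 kip/in.
Resultant f_max = √[f_tx² + (f_v + f_ty)²] = √[2.764² + (1.789 + 2.263)²] = 4.905 kip/in.
Capacity per unit length: φr_n = 0.75 × 0.6 × 90 × (0.707 × 0.1875) = 5.369 kip/in.
4.905 ≤ 5.369 → adequate.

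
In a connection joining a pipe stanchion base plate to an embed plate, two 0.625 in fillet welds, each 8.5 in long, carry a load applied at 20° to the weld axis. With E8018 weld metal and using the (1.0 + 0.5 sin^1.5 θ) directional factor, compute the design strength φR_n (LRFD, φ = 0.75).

φR_n ≈ 297 kips

E80XX → F_EXX = 80 ksi.
t_e = 0.707 × 0.625 = 0.4419 in; A_we = 0.4419 × 17 = 7.512 in².
Directional factor: 1.0 + 0.5 sin^1.5(20°) = 1.1.
F_nw = 0.6 × 80 × 1.1 = 52.8 ksi.
φR_n = 0.75 × 52.8 × 7.512 = 297.5 kips.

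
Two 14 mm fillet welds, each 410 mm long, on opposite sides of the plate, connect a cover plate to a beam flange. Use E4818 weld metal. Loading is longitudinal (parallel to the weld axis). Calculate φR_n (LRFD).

φR_n ≈ 1750 kN

E48XX → F_EXX = 480 MPa.
Effective throat t_e = 0.707 × 14 = 9.898 mm.
Total length L = 820 mm; A_we = 9.898 × 820 = 8116 mm².
F_nw = 0.6 F_EXX = 0.6 × 480 = 288 MPa.
φR_n = 0.75 × 288 × 8116 × 10⁻³ = 1753 kN.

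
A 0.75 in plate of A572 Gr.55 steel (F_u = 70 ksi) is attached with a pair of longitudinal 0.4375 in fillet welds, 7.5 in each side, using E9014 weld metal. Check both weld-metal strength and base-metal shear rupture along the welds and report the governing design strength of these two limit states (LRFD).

φR_n ≈ 188 kip (weld metal governs)

E90XX → F_EXX = 90 ksi.
t_e = 0.707 × 0.4375 = 0.3093 in; L = 15 in.
Weld metal: φR_n = 0.75 × 0.6 × 90 × 0.3093 × 15 = 187.9 kip.
Base metal (shear rupture): φR_n = 0.75 × 0.6 × 70 × 0.75 × 15 = 354.4 kip.
Governing: weld metal.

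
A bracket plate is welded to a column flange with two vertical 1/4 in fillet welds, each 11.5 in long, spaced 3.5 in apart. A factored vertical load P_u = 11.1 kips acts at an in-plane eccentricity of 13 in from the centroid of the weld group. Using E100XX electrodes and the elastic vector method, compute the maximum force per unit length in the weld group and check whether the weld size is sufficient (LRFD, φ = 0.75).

f_max ≈ 2.86 kip/in; adequate

E100XX → F_EXX = 100 ksi.
Total weld length L_w = 23 in. Treat welds as unit-width lines.
Polar moment about centroid: J = 2[d³/12 + d(b/2)²] = 2[11.5³/12 + 11.5×1.75²] = 323.9 in³.
Direct shear f_v = P/L_w = 11.1 / 23 = 0.4826 kip/in (vertical).
Torsion M = P·e = 11.1 × 13 = 144.3 kip·in.
Critical point at (x, y) = (1.75, 5.75) from centroid. f_tx = M·y/J = 2.562 kip/in; f_ty = M·x/J = 0.7796 kip/in.
Resultant f_max = √[f_tx² + (f_v + f_ty)²] = √[2.562² + (0.4826 + 0.7796)²] = 2.856 kip/in.
Capacity per unit length: φr_n = 0.75 × 0.6 × 100 × (0.707 × 0.25) = 7.954 kip/in.
2.856 ≤ 7.954 → adequate.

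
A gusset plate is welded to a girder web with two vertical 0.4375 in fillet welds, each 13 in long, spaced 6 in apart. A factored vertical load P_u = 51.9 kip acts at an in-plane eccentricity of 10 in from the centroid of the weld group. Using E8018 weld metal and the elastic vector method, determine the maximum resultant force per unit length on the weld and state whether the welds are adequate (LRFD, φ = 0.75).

f_max ≈ 7.26 kip/in; adequate

E80XX → F_EXX = 80 ksi.
Total weld length L_w = 26 in. Treat welds as unit-width lines.
Polar moment about centroid: J = 2[d³/12 + d(b/2)²] = 2[13³/12 + 13×3²] = 600.2 in³.
Direct shear f_v = P/L_w = 51.9 / 26 = 1.996 kip/in (vertical).
Torsion M = P·e = 51.9 × 10 = 519 kip·in.
Critical point at (x, y) = (3, 6.5) from centroid. f_tx = M·y/J = 5.621 kip/in; f_ty = M·x/J = 2.594 kip/in.
Resultant f_max = √[f_tx² + (f_v + f_ty)²] = √[5.621² + (1.996 + 2.594)²] = 7.257 kip/in.
Capacity per unit length: φr_n = 0.75 × 0.6 × 80 × (0.707 × 0.4375) = 11.14 kip/in.
7.257 ≤ 11.14 → adequate.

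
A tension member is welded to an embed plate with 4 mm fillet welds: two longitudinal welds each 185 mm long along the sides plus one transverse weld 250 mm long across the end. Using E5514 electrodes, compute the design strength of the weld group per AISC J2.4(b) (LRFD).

E55XX → F_EXX = 550 MPa.
t_e = 0.707 × 4 = 2.828 mm.
R_nwl = 0.6 × 550 × 2.828 × 370 × 10⁻³ = 345.3 kN (longitudinal, 2 welds).
R_nwt = 0.6 × 550 × 2.828 × 250 × 10⁻³ = 233.3 kN (transverse, base value).
(i) R_nwl + R_nwt = 578.6 kN; (ii) 0.85 R_nwl + 1.5 R_nwt = 643.5 kN.
R_n = max = 643.5 kN [governs: (ii)]; φR_n = 482.6 kN.

φR_n ≈ 483 kN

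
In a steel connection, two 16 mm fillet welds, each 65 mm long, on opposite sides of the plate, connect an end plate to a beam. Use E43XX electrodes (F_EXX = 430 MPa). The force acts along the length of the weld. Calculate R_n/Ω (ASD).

Effective throat t_e = 0.707 × 16 = 11.31 mm.
Total length L = 130 mm; A_we = 11.31 × 130 = 1471 mm².
F_nw = 0.6 F_EXX = 0.6 × 430 = 258 MPa.
R_n = 258 × 1471 × 10⁻³ = 379.4 kN; R_n/Ω = 379.4/2.0 = 189.7 kN.

R_n/Ω ≈ 190 kN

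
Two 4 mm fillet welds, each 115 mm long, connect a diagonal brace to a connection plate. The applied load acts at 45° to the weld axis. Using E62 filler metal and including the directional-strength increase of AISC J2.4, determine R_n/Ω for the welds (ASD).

E62XX → F_EXX = 620 MPa.
t_e = 0.707 × 4 = 2.828 mm; A_we = 2.828 × 230 = 650.4 mm².
Directional factor: 1.0 + 0.5 sin^1.5(45°) = 1.297.
F_nw = 0.6 × 620 × 1.297 = 482.6 MPa.
R_n/Ω = (482.6 × 650.4) / 2.0 × 10⁻³ = 156.9 kN.

R_n/Ω ≈ 157 kN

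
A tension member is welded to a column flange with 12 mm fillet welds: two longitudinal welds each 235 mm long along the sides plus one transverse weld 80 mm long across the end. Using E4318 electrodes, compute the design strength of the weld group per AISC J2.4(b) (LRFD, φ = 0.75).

E43XX → F_EXX = 430 MPa.
t_e = 0.707 × 12 = 8.484 mm.
R_nwl = 0.6 × 430 × 8.484 × 470 × 10⁻³ = 1029 kN (longitudinal, 2 welds).
R_nwt = 0.6 × 430 × 8.484 × 80 × 10⁻³ = 175.1 kN (transverse, base value).
(i) R_nwl + R_nwt = 1204 kN; (ii) 0.85 R_nwl + 1.5 R_nwt = 1137 kN.
R_n = max = 1204 kN [governs: (i)]; φR_n = 902.9 kN.

φR_n ≈ 903 kN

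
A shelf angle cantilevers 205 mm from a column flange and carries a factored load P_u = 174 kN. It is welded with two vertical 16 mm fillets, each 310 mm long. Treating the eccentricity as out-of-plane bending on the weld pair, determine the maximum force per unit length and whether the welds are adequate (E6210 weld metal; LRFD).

f_max ≈ 1150 N/mm; adequate

E62XX → F_EXX = 620 MPa.
L_w = 2 × 310 = 620 mm; section modulus (unit throat) S = 2 × L²/6 = 32030 mm².
Direct shear f_v = P/L_w = 174×10³/620 = 280.6 N/mm.
Moment M = P × e = 174×10³ × 205 = 35670000 N·mm; bending f_b = M/S = 1114 N/mm.
f_max = √(f_v² + f_b²) = √(280.6² + 1114²) = 1148 N/mm.
φr_n = 0.75 × 0.6 × 620 × (0.707 × 16) = 3156 N/mm → adequate.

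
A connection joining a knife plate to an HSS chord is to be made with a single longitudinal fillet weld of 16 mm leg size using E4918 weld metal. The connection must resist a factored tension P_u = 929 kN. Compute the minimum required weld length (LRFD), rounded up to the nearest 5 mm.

E49XX → F_EXX = 490 MPa.
Throat t_e = 0.707 × 16 = 11.31 mm.
φr_n = 0.75 × 0.6 × 490 × 11.31 × 10⁻³ = 2.494 kN/mm.
L_req = P_u / φr_n = 929 / 2.494 = 372.4 mm total.
Round up → use L = 375 mm.

L = 375 mm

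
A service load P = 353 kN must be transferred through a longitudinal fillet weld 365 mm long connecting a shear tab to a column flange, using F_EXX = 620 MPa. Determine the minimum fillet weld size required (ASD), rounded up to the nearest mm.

Total weld length L = 365 mm.
Required throat t_e = P × Ω / (0.6 F_EXX × L) = 353 × 2.0 / (0.6 × 620 × 365 × 10⁻³) = 5.2 mm.
Required leg w = t_e / 0.707 = 7.354 mm → use 8 mm.

w = 8 mm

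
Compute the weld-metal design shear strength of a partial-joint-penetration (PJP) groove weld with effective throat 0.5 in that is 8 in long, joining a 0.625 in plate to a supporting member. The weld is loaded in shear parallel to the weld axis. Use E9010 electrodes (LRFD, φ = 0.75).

E90XX → F_EXX = 90 ksi.
Effective throat (given) t_e = 0.5 in.
A_we = 0.5 × 8 = 4 in².
F_nw = 0.6 F_EXX = 54 ksi.
φR_n = 0.75 × 54 × 4 = 162 kip.

φR_n ≈ 162 kip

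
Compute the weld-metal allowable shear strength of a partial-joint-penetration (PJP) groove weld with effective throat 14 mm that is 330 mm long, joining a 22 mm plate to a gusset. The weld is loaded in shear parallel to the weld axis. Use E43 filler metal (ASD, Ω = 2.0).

E43XX → F_EXX = 430 MPa.
Effective throat (given) t_e = 14 mm.
A_we = 14 × 330 = 4620 mm².
F_nw = 0.6 F_EXX = 258 MPa.
R_n/Ω = (258 × 4620) / 2.0 × 10⁻³ = 596 kN.

R_n/Ω ≈ 596 kN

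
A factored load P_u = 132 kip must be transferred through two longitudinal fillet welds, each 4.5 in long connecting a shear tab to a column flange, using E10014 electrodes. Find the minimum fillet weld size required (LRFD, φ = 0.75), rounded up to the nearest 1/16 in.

w = 1/2 in

E100XX → F_EXX = 100 ksi.
Total weld length L = 9 in.
Required throat t_e = P_u / (φ × 0.6 F_EXX × L) = 132 / (0.75 × 0.6 × 100 × 9) = 0.3259 in.
Required leg w = t_e / 0.707 = 0.461 in → use 1/2 in.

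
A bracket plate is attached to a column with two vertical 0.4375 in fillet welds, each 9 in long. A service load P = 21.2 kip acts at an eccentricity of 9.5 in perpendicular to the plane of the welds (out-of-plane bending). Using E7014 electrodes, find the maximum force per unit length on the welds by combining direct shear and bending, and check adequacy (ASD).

f_max ≈ 7.55 kip/in; NOT adequate

E70XX → F_EXX = 70 ksi.
L_w = 2 × 9 = 18 in; section modulus (unit throat) S = 2 × L²/6 = 27 in².
Direct shear f_v = P/L_w = 21.2/18 = 1.178 kip/in.
Moment M = P × e = 21.2 × 9.5 = 201.4 kip·in; bending f_b = M/S = 7.459 kip/in.
f_max = √(f_v² + f_b²) = √(1.178² + 7.459²) = 7.552 kip/in.
r_n/Ω = (1/2.0) × 0.6 × 70 × (0.707 × 0.4375) = 6.496 kip/in → NOT adequate.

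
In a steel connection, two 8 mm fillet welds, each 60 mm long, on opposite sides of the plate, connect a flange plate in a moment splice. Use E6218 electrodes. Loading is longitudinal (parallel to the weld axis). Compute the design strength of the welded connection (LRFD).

E62XX → F_EXX = 620 MPa.
Effective throat t_e = 0.707 × 8 = 5.656 mm.
Total length L = 120 mm; A_we = 5.656 × 120 = 678.7 mm².
F_nw = 0.6 F_EXX = 0.6 × 620 = 372 MPa.
φR_n = 0.75 × 372 × 678.7 × 10⁻³ = 189.4 kN.

φR_n ≈ 189 kN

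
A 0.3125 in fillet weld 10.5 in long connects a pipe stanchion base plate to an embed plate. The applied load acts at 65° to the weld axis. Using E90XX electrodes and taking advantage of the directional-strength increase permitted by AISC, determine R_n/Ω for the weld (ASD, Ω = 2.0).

R_n/Ω ≈ 89.7 kips

E90XX → F_EXX = 90 ksi.
t_e = 0.707 × 0.3125 = 0.2209 in; A_we = 0.2209 × 10.5 = 2.32 in².
Directional factor: 1.0 + 0.5 sin^1.5(65°) = 1.431.
F_nw = 0.6 × 90 × 1.431 = 77.3 ksi.
R_n/Ω = (77.3 × 2.32) / 2.0 = 89.66 kips.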